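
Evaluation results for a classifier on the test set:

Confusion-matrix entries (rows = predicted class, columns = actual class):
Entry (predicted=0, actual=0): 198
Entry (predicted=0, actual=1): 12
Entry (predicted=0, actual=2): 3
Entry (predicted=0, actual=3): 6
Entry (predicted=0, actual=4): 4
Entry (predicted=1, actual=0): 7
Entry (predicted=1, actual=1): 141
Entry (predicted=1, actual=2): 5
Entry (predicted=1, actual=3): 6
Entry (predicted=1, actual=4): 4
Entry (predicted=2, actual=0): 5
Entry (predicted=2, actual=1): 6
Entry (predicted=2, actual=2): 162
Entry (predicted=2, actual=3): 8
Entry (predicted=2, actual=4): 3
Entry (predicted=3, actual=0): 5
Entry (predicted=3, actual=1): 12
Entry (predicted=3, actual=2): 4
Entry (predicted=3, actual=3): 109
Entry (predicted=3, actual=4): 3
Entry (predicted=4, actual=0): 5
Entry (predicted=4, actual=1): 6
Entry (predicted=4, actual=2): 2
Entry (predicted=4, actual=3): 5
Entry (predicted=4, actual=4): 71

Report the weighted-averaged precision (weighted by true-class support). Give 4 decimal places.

Per-class precision (TP/(TP+FP)):
  0: TP=198, FP=12+3+6+4=25 → 198/223 = 0.88789
  1: TP=141, FP=7+5+6+4=22 → 141/163 = 0.86503
  2: TP=162, FP=5+6+8+3=22 → 162/184 = 0.88043
  3: TP=109, FP=5+12+4+3=24 → 109/133 = 0.81955
  4: TP=71, FP=5+6+2+5=18 → 71/89 = 0.79775
Weighted-precision = Σ (supportᵢ/N)·precisionᵢ with N=792: (220/792)·0.88789 + (177/792)·0.86503 + (176/792)·0.88043 + (134/792)·0.81955 + (85/792)·0.79775 = 0.8599

0.8599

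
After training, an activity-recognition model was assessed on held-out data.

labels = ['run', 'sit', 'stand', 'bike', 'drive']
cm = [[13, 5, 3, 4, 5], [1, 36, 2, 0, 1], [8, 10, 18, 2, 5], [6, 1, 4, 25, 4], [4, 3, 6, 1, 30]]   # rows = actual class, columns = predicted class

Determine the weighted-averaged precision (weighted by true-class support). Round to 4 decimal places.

Per-class precision (TP/(TP+FP)):
  run: TP=13, FP=1+8+6+4=19 → 13/32 = 0.40625
  sit: TP=36, FP=5+10+1+3=19 → 36/55 = 0.65455
  stand: TP=18, FP=3+2+4+6=15 → 18/33 = 0.54545
  bike: TP=25, FP=4+0+2+1=7 → 25/32 = 0.78125
  drive: TP=30, FP=5+1+5+4=15 → 30/45 = 0.66667
Weighted-precision = Σ (supportᵢ/N)·precisionᵢ with N=197: (30/197)·0.40625 + (40/197)·0.65455 + (43/197)·0.54545 + (40/197)·0.78125 + (44/197)·0.66667 = 0.6214

0.6214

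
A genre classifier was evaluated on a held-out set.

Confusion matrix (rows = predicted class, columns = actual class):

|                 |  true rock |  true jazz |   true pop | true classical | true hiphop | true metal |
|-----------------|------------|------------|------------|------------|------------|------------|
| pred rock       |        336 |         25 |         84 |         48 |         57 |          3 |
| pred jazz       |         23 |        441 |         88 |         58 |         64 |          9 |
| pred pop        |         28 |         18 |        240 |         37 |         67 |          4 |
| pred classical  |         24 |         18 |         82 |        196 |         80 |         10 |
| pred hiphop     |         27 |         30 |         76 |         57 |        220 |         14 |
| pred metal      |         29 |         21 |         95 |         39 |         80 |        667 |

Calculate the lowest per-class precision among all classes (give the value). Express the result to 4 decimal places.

0.4780

Per-class precision (TP/(TP+FP)):
  rock: TP=336, FP=25+84+48+57+3=217 → 336/553 = 0.60759
  jazz: TP=441, FP=23+88+58+64+9=242 → 441/683 = 0.64568
  pop: TP=240, FP=28+18+37+67+4=154 → 240/394 = 0.60914
  classical: TP=196, FP=24+18+82+80+10=214 → 196/410 = 0.47805
  hiphop: TP=220, FP=27+30+76+57+14=204 → 220/424 = 0.51887
  metal: TP=667, FP=29+21+95+39+80=264 → 667/931 = 0.71643
Lowest is class 'classical' with precision = 0.4780.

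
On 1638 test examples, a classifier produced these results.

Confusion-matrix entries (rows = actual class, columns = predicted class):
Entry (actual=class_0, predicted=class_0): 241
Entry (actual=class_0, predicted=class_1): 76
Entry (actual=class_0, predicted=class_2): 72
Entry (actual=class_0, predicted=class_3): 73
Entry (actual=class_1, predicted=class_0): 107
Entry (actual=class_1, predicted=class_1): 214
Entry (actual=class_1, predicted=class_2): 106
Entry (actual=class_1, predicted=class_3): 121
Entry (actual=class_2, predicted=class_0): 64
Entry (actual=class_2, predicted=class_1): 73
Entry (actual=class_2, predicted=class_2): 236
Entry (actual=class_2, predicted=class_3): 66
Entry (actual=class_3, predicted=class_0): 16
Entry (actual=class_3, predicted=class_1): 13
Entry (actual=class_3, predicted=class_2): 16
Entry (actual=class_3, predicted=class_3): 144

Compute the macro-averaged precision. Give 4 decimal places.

Per-class precision (TP/(TP+FP)):
  class_0: TP=241, FP=107+64+16=187 → 241/428 = 0.56308
  class_1: TP=214, FP=76+73+13=162 → 214/376 = 0.56915
  class_2: TP=236, FP=72+106+16=194 → 236/430 = 0.54884
  class_3: TP=144, FP=73+121+66=260 → 144/404 = 0.35644
Macro-precision = mean = (0.56308 + 0.56915 + 0.54884 + 0.35644) / 4 = 0.5094

0.5094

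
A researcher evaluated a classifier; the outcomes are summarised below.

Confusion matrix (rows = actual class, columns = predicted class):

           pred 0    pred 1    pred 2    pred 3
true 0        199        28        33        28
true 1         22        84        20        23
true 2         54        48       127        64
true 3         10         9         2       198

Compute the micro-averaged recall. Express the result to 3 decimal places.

Micro-averaging pools counts across classes: ΣTP=608, ΣFP=341, ΣFN=341.
Micro-recall = TP/(TP+FN) on pooled counts = 0.641 (equals overall accuracy in single-label multiclass).

0.641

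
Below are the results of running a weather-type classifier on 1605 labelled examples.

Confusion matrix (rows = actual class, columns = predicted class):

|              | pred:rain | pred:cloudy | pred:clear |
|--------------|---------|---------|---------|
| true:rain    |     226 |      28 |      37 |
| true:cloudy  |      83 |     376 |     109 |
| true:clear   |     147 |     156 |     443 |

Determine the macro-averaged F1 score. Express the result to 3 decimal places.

Per-class F1 score (2·TP/(2·TP+FP+FN)):
  rain: TP=226, FP=83+147=230, FN=28+37=65 → 452/747 = 0.6051
  cloudy: TP=376, FP=28+156=184, FN=83+109=192 → 752/1128 = 0.6667
  clear: TP=443, FP=37+109=146, FN=147+156=303 → 886/1335 = 0.6637
Macro-F1 score = mean = (0.6051 + 0.6667 + 0.6637) / 3 = 0.645

0.645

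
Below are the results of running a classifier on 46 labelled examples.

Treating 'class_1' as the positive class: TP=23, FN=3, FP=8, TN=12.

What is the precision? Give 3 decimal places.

Precision = TP/(TP+FP) = 23/(23+8) = 23/31 = 0.742

0.742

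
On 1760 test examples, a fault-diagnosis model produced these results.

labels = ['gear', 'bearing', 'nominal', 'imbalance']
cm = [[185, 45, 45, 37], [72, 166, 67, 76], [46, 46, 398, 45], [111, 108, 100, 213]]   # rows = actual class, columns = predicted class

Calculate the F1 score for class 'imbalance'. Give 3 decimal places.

0.472

F1 score = 2·TP/(2·TP+FP+FN).
imbalance: TP=213, FP=37+76+45=158, FN=111+108+100=319 → 426/903 = 0.4718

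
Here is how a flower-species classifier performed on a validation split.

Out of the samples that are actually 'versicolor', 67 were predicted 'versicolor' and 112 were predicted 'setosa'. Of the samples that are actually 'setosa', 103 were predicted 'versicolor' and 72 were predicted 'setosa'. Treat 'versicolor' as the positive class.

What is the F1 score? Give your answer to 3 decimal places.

Precision = TP/(TP+FP) = 67/170 = 0.3941
Recall = TP/(TP+FN) = 67/179 = 0.3743
F1 = 2·TP/(2·TP+FP+FN) = 134/349 = 0.384

0.384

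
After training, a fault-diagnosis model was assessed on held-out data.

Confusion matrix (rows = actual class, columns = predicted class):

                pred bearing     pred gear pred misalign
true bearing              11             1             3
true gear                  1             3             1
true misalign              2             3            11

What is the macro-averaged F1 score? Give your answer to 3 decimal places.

Per-class F1 score (2·TP/(2·TP+FP+FN)):
  bearing: TP=11, FP=1+2=3, FN=1+3=4 → 22/29 = 0.7586
  gear: TP=3, FP=1+3=4, FN=1+1=2 → 6/12 = 0.5000
  misalign: TP=11, FP=3+1=4, FN=2+3=5 → 22/31 = 0.7097
Macro-F1 score = mean = (0.7586 + 0.5000 + 0.7097) / 3 = 0.656

0.656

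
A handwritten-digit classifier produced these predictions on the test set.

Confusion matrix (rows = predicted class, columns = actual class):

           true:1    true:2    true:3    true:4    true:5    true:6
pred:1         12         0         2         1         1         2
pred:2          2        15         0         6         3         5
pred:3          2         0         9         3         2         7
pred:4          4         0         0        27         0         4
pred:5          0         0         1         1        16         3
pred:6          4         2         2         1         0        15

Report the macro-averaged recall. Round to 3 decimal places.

Per-class recall (TP/(TP+FN)):
  1: TP=12, FN=2+2+4+0+4=12 → 12/24 = 0.5000
  2: TP=15, FN=0+0+0+0+2=2 → 15/17 = 0.8824
  3: TP=9, FN=2+0+0+1+2=5 → 9/14 = 0.6429
  4: TP=27, FN=1+6+3+1+1=12 → 27/39 = 0.6923
  5: TP=16, FN=1+3+2+0+0=6 → 16/22 = 0.7273
  6: TP=15, FN=2+5+7+4+3=21 → 15/36 = 0.4167
Macro-recall = mean = (0.5000 + 0.8824 + 0.6429 + 0.6923 + 0.7273 + 0.4167) / 6 = 0.644

0.644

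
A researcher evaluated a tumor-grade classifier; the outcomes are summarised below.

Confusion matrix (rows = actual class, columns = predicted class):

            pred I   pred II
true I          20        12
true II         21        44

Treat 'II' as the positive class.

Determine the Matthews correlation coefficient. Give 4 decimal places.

0.2874

MCC = (TP·TN − FP·FN) / √((TP+FP)(TP+FN)(TN+FP)(TN+FN))
Numerator = 44·20 − 12·21 = 628
Denominator = √(56·65·32·41) = √4775680 = 2185.3329
MCC = 628 / 2185.3329 = 0.2874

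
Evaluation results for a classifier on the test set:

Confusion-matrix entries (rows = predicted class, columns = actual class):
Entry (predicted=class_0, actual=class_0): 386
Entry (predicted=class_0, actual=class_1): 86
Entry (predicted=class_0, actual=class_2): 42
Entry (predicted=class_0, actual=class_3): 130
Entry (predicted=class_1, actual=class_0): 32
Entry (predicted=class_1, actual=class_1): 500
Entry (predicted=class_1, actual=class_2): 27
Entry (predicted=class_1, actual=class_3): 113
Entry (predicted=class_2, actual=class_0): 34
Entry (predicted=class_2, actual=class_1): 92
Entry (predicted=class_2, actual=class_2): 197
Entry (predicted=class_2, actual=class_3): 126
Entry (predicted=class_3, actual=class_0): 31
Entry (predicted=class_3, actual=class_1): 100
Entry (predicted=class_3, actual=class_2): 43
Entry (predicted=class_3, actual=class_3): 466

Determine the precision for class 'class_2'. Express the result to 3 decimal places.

Treat 'class_2' as positive and all other classes as negative.
precision = TP/(TP+FP).
class_2: TP=197, FP=34+92+126=252 → 197/449 = 0.4388

0.439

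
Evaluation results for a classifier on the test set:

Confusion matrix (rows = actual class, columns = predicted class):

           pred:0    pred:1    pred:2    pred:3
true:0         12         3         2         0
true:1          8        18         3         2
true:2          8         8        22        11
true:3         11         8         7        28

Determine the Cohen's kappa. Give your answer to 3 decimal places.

0.373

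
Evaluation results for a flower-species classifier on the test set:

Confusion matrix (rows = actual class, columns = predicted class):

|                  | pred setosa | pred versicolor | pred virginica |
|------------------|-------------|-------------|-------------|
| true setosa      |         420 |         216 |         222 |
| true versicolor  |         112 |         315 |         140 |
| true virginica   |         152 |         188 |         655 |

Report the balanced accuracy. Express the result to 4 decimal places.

0.5678

Balanced accuracy = mean of per-class recall.
  setosa: recall = 420/858 = 0.48951
  versicolor: recall = 315/567 = 0.55556
  virginica: recall = 655/995 = 0.65829
Mean = (0.48951 + 0.55556 + 0.65829) / 3 = 0.5678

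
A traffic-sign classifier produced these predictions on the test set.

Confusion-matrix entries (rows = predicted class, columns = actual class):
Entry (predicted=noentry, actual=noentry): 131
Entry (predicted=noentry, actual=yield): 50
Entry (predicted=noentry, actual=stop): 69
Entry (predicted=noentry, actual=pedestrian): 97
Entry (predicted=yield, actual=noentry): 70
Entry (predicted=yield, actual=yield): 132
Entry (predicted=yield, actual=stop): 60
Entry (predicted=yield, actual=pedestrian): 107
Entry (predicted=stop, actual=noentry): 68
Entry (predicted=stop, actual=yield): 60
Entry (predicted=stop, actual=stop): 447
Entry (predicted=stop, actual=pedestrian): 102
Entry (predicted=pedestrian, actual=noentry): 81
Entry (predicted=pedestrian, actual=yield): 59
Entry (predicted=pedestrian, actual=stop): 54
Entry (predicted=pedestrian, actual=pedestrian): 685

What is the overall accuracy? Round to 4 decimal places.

Accuracy = trace / total = (131+132+447+685=1395) / 2272 = 1395/2272 = 0.6140

0.6140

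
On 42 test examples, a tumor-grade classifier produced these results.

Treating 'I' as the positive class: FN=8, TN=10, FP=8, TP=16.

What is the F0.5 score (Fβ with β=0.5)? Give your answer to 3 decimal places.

0.667

Fβ = (1+β²)·TP / ((1+β²)·TP + β²·FN + FP), with β²=1/4
= 1.25·16 / (1.25·16 + 0.25·8 + 8) = 0.667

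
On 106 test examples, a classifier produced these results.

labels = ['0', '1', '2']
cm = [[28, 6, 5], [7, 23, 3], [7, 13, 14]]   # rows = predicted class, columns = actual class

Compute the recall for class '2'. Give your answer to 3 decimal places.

Take TP from the diagonal, FP from the rest of the '2' prediction marginal, FN from the rest of the '2' actual marginal.
recall = TP/(TP+FN).
2: TP=14, FN=5+3=8 → 14/22 = 0.6364

0.636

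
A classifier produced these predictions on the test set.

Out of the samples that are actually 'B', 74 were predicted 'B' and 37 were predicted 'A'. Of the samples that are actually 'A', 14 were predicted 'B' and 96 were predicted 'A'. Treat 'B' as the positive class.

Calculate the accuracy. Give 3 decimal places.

0.769

Accuracy = (TP+TN)/N = (74+96)/221 = 0.769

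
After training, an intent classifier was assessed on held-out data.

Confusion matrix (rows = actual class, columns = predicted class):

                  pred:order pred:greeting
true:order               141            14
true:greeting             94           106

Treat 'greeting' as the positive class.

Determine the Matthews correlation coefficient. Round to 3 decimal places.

MCC = (TP·TN − FP·FN) / √((TP+FP)(TP+FN)(TN+FP)(TN+FN))
Numerator = 106·141 − 14·94 = 13630
Denominator = √(120·200·155·235) = √874200000 = 29566.8734
MCC = 13630 / 29566.8734 = 0.461

0.461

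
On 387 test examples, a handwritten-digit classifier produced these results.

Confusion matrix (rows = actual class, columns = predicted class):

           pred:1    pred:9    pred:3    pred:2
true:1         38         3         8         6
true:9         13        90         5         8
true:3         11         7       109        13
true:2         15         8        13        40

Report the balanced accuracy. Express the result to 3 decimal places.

0.693

Balanced accuracy = mean of per-class recall.
  1: recall = 38/55 = 0.6909
  9: recall = 90/116 = 0.7759
  3: recall = 109/140 = 0.7786
  2: recall = 40/76 = 0.5263
Mean = (0.6909 + 0.7759 + 0.7786 + 0.5263) / 4 = 0.693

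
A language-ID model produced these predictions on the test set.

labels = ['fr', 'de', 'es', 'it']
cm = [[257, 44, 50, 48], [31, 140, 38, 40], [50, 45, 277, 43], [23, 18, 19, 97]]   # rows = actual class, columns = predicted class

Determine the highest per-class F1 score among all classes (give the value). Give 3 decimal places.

Per-class F1 score (2·TP/(2·TP+FP+FN)):
  fr: TP=257, FP=31+50+23=104, FN=44+50+48=142 → 514/760 = 0.6763
  de: TP=140, FP=44+45+18=107, FN=31+38+40=109 → 280/496 = 0.5645
  es: TP=277, FP=50+38+19=107, FN=50+45+43=138 → 554/799 = 0.6934
  it: TP=97, FP=48+40+43=131, FN=23+18+19=60 → 194/385 = 0.5039
Highest is class 'es' with F1 score = 0.693.

0.693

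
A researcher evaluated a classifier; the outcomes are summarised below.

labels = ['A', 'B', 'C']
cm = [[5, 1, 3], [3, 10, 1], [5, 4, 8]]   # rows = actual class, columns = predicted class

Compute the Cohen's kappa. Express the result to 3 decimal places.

0.364

Observed agreement pₒ = trace/N = 23/40 = 0.5750
Expected agreement pₑ = Σ (rowᵢ·colᵢ)/N² = (9·13 + 14·15 + 17·12)/40² = 0.3319
κ = (pₒ − pₑ)/(1 − pₑ) = (0.5750 − 0.3319)/(1 − 0.3319) = 0.364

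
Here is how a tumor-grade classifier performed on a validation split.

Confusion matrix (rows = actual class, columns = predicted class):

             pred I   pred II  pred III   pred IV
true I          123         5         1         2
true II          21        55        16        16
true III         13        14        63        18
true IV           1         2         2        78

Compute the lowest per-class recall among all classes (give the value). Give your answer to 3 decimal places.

Per-class recall (TP/(TP+FN)):
  I: TP=123, FN=5+1+2=8 → 123/131 = 0.9389
  II: TP=55, FN=21+16+16=53 → 55/108 = 0.5093
  III: TP=63, FN=13+14+18=45 → 63/108 = 0.5833
  IV: TP=78, FN=1+2+2=5 → 78/83 = 0.9398
Lowest is class 'II' with recall = 0.509.

0.509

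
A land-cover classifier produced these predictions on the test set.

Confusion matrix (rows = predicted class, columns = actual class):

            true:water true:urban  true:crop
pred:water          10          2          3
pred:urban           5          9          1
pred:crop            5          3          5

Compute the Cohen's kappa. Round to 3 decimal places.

0.331

Observed agreement pₒ = trace/N = 24/43 = 0.5581
Expected agreement pₑ = Σ (rowᵢ·colᵢ)/N² = (20·15 + 14·15 + 9·13)/43² = 0.3391
κ = (pₒ − pₑ)/(1 − pₑ) = (0.5581 − 0.3391)/(1 − 0.3391) = 0.331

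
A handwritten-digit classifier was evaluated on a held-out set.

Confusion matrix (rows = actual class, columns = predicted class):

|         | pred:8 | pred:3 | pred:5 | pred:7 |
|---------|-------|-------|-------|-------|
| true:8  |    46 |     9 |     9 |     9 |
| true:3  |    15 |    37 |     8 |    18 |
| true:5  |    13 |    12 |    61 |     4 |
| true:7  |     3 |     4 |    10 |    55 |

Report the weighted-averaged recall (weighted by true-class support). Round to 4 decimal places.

Per-class recall (TP/(TP+FN)):
  8: TP=46, FN=9+9+9=27 → 46/73 = 0.63014
  3: TP=37, FN=15+8+18=41 → 37/78 = 0.47436
  5: TP=61, FN=13+12+4=29 → 61/90 = 0.67778
  7: TP=55, FN=3+4+10=17 → 55/72 = 0.76389
Weighted-recall = Σ (supportᵢ/N)·recallᵢ with N=313: (73/313)·0.63014 + (78/313)·0.47436 + (90/313)·0.67778 + (72/313)·0.76389 = 0.6358

0.6358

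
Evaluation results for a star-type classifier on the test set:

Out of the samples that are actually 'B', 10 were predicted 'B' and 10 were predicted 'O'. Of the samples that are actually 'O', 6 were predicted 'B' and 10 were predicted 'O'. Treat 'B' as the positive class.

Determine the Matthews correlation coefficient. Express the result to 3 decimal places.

0.125

MCC = (TP·TN − FP·FN) / √((TP+FP)(TP+FN)(TN+FP)(TN+FN))
Numerator = 10·10 − 6·10 = 40
Denominator = √(16·20·16·20) = √102400 = 320.0000
MCC = 40 / 320.0000 = 0.125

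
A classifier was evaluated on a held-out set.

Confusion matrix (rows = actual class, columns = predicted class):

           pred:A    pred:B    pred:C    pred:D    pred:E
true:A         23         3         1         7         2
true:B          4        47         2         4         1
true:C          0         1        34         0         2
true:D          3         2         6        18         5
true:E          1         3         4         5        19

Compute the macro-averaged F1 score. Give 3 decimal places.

0.695

Per-class F1 score (2·TP/(2·TP+FP+FN)):
  A: TP=23, FP=4+0+3+1=8, FN=3+1+7+2=13 → 46/67 = 0.6866
  B: TP=47, FP=3+1+2+3=9, FN=4+2+4+1=11 → 94/114 = 0.8246
  C: TP=34, FP=1+2+6+4=13, FN=0+1+0+2=3 → 68/84 = 0.8095
  D: TP=18, FP=7+4+0+5=16, FN=3+2+6+5=16 → 36/68 = 0.5294
  E: TP=19, FP=2+1+2+5=10, FN=1+3+4+5=13 → 38/61 = 0.6230
Macro-F1 score = mean = (0.6866 + 0.8246 + 0.8095 + 0.5294 + 0.6230) / 5 = 0.695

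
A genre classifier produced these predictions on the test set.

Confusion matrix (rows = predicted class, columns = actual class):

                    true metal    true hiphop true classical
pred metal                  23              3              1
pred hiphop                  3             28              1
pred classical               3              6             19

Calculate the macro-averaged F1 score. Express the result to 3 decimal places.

Per-class F1 score (2·TP/(2·TP+FP+FN)):
  metal: TP=23, FP=3+1=4, FN=3+3=6 → 46/56 = 0.8214
  hiphop: TP=28, FP=3+1=4, FN=3+6=9 → 56/69 = 0.8116
  classical: TP=19, FP=3+6=9, FN=1+1=2 → 38/49 = 0.7755
Macro-F1 score = mean = (0.8214 + 0.8116 + 0.7755) / 3 = 0.803

0.803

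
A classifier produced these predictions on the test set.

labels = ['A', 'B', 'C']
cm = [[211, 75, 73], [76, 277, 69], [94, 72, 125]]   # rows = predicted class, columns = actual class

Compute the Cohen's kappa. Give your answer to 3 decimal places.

0.349

Observed agreement pₒ = trace/N = 613/1072 = 0.5718
Expected agreement pₑ = Σ (rowᵢ·colᵢ)/N² = (381·359 + 424·422 + 267·291)/1072² = 0.3423
κ = (pₒ − pₑ)/(1 − pₑ) = (0.5718 − 0.3423)/(1 − 0.3423) = 0.349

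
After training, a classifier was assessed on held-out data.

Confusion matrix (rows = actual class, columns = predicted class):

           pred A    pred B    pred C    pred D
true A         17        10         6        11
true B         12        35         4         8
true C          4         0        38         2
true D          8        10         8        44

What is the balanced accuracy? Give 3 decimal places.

0.618

Balanced accuracy = mean of per-class recall.
  A: recall = 17/44 = 0.3864
  B: recall = 35/59 = 0.5932
  C: recall = 38/44 = 0.8636
  D: recall = 44/70 = 0.6286
Mean = (0.3864 + 0.5932 + 0.8636 + 0.6286) / 4 = 0.618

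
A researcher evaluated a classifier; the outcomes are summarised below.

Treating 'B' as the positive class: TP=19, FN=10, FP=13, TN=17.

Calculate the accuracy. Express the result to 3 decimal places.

Accuracy = (TP+TN)/N = (19+17)/59 = 0.610

0.610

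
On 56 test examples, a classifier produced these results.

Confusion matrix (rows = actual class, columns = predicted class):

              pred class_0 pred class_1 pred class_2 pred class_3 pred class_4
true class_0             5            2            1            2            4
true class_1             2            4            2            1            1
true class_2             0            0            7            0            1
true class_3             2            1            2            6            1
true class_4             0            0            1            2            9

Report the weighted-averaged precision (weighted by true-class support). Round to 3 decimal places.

Per-class precision (TP/(TP+FP)):
  class_0: TP=5, FP=2+0+2+0=4 → 5/9 = 0.5556
  class_1: TP=4, FP=2+0+1+0=3 → 4/7 = 0.5714
  class_2: TP=7, FP=1+2+2+1=6 → 7/13 = 0.5385
  class_3: TP=6, FP=2+1+0+2=5 → 6/11 = 0.5455
  class_4: TP=9, FP=4+1+1+1=7 → 9/16 = 0.5625
Weighted-precision = Σ (supportᵢ/N)·precisionᵢ with N=56: (14/56)·0.5556 + (10/56)·0.5714 + (8/56)·0.5385 + (12/56)·0.5455 + (12/56)·0.5625 = 0.555

0.555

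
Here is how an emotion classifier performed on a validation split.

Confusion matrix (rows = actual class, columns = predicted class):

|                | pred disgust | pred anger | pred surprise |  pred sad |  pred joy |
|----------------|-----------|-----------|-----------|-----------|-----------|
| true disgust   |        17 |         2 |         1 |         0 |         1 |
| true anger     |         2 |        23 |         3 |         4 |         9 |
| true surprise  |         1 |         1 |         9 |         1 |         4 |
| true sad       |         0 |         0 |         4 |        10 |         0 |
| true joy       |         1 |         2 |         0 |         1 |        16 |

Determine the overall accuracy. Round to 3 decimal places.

0.670

Accuracy = trace / total = (17+23+9+10+16=75) / 112 = 75/112 = 0.670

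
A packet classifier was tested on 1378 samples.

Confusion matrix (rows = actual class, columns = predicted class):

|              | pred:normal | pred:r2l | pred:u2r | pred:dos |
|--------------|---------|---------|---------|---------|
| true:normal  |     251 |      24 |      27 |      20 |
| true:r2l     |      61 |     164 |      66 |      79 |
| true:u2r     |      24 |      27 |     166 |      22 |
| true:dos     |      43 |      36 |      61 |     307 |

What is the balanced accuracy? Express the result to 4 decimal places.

Balanced accuracy = mean of per-class recall.
  normal: recall = 251/322 = 0.77950
  r2l: recall = 164/370 = 0.44324
  u2r: recall = 166/239 = 0.69456
  dos: recall = 307/447 = 0.68680
Mean = (0.77950 + 0.44324 + 0.69456 + 0.68680) / 4 = 0.6510

0.6510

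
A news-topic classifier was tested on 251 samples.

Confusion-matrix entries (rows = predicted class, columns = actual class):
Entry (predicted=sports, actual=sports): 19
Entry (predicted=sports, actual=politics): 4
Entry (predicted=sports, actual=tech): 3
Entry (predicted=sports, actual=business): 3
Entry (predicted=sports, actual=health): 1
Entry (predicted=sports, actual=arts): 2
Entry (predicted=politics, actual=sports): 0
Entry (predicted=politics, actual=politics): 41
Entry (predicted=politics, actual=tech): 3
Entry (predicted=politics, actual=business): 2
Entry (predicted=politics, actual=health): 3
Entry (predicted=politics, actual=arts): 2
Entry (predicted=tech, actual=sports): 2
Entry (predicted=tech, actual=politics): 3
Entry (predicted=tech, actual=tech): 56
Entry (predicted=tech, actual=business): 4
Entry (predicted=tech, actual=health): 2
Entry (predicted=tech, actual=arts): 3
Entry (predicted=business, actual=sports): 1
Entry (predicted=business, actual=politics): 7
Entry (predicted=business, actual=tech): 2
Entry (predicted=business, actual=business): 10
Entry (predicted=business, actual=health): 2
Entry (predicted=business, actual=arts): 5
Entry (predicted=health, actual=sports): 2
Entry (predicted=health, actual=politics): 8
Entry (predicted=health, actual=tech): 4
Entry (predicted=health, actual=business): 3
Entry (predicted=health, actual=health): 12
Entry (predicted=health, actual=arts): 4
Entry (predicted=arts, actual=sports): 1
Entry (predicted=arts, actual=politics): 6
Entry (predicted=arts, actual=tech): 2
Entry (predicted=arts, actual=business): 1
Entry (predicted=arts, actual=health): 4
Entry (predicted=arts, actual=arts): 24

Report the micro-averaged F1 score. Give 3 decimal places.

0.645

Micro-averaging pools counts across classes: ΣTP=162, ΣFP=89, ΣFN=89.
Micro-F1 score = 2·TP/(2·TP+FP+FN) on pooled counts = 0.645 (equals overall accuracy in single-label multiclass).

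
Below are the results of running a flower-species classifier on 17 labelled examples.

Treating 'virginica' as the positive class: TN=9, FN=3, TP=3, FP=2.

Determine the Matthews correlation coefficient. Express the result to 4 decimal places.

0.3337

MCC = (TP·TN − FP·FN) / √((TP+FP)(TP+FN)(TN+FP)(TN+FN))
Numerator = 3·9 − 2·3 = 21
Denominator = √(5·6·11·12) = √3960 = 62.9285
MCC = 21 / 62.9285 = 0.3337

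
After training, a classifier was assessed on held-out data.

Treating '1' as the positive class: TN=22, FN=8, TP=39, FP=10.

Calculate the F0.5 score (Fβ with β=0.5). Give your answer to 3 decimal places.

0.802

Fβ = (1+β²)·TP / ((1+β²)·TP + β²·FN + FP), with β²=1/4
= 1.25·39 / (1.25·39 + 0.25·8 + 10) = 0.802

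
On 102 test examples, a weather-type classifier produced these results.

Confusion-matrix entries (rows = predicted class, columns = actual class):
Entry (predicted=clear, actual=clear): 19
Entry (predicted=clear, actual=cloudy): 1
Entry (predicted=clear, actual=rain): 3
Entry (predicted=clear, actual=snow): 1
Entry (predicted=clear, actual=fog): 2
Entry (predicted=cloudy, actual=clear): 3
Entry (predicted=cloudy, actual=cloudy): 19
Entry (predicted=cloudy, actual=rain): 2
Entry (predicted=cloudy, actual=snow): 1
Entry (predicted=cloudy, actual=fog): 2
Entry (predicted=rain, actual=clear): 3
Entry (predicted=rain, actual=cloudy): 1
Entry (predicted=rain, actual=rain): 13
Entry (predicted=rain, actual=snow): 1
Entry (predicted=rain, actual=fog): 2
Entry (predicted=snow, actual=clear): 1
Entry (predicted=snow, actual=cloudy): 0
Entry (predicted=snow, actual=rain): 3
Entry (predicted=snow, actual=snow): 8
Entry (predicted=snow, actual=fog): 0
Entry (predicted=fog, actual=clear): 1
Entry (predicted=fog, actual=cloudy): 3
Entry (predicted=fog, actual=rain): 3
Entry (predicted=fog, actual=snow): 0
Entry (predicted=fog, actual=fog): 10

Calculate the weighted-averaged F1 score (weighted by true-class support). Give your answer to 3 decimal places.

0.674

Per-class F1 score (2·TP/(2·TP+FP+FN)):
  clear: TP=19, FP=1+3+1+2=7, FN=3+3+1+1=8 → 38/53 = 0.7170
  cloudy: TP=19, FP=3+2+1+2=8, FN=1+1+0+3=5 → 38/51 = 0.7451
  rain: TP=13, FP=3+1+1+2=7, FN=3+2+3+3=11 → 26/44 = 0.5909
  snow: TP=8, FP=1+0+3+0=4, FN=1+1+1+0=3 → 16/23 = 0.6957
  fog: TP=10, FP=1+3+3+0=7, FN=2+2+2+0=6 → 20/33 = 0.6061
Weighted-F1 score = Σ (supportᵢ/N)·F1 scoreᵢ with N=102: (27/102)·0.7170 + (24/102)·0.7451 + (24/102)·0.5909 + (11/102)·0.6957 + (16/102)·0.6061 = 0.674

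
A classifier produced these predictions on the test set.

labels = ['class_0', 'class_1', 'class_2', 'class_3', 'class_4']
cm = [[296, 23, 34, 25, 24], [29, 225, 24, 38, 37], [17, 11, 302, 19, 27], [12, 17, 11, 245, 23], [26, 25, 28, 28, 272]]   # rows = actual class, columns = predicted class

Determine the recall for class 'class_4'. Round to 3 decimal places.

Take TP from the diagonal, FP from the rest of the 'class_4' prediction marginal, FN from the rest of the 'class_4' actual marginal.
recall = TP/(TP+FN).
class_4: TP=272, FN=26+25+28+28=107 → 272/379 = 0.7177

0.718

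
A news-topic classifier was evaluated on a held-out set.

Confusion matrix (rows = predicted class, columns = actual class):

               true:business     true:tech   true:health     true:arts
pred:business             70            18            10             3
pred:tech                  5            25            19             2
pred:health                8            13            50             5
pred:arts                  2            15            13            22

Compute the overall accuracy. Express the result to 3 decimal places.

Accuracy = trace / total = (70+25+50+22=167) / 280 = 167/280 = 0.596

0.596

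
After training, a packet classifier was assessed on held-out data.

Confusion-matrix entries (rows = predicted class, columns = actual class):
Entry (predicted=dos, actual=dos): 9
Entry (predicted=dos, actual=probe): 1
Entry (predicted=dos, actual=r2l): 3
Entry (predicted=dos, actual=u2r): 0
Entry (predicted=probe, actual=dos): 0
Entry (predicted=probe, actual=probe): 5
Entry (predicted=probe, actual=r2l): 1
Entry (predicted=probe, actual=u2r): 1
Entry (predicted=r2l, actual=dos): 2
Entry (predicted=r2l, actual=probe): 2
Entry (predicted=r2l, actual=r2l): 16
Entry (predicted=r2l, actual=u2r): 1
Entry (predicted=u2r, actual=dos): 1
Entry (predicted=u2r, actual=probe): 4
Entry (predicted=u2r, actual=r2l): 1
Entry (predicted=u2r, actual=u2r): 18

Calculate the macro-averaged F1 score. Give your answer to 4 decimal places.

Per-class F1 score (2·TP/(2·TP+FP+FN)):
  dos: TP=9, FP=1+3+0=4, FN=0+2+1=3 → 18/25 = 0.72000
  probe: TP=5, FP=0+1+1=2, FN=1+2+4=7 → 10/19 = 0.52632
  r2l: TP=16, FP=2+2+1=5, FN=3+1+1=5 → 32/42 = 0.76190
  u2r: TP=18, FP=1+4+1=6, FN=0+1+1=2 → 36/44 = 0.81818
Macro-F1 score = mean = (0.72000 + 0.52632 + 0.76190 + 0.81818) / 4 = 0.7066

0.7066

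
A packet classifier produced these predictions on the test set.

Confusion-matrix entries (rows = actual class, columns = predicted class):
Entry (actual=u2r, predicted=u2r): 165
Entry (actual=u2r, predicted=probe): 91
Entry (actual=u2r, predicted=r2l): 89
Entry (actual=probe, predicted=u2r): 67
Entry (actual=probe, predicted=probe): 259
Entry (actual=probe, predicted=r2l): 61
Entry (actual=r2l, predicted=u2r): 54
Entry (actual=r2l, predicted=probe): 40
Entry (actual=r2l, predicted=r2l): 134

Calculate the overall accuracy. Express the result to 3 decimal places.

Accuracy = trace / total = (165+259+134=558) / 960 = 558/960 = 0.581

0.581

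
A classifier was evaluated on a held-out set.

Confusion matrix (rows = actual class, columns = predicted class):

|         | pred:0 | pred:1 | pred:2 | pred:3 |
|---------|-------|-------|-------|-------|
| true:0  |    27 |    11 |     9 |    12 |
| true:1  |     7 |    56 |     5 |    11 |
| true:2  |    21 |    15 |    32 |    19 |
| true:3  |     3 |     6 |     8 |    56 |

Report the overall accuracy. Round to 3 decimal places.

Accuracy = trace / total = (27+56+32+56=171) / 298 = 171/298 = 0.574

0.574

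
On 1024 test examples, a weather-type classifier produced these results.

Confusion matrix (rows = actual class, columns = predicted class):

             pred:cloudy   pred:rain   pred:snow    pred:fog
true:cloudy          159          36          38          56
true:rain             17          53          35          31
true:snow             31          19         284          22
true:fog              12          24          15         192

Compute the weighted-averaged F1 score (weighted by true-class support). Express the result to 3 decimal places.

0.668

Per-class F1 score (2·TP/(2·TP+FP+FN)):
  cloudy: TP=159, FP=17+31+12=60, FN=36+38+56=130 → 318/508 = 0.6260
  rain: TP=53, FP=36+19+24=79, FN=17+35+31=83 → 106/268 = 0.3955
  snow: TP=284, FP=38+35+15=88, FN=31+19+22=72 → 568/728 = 0.7802
  fog: TP=192, FP=56+31+22=109, FN=12+24+15=51 → 384/544 = 0.7059
Weighted-F1 score = Σ (supportᵢ/N)·F1 scoreᵢ with N=1024: (289/1024)·0.6260 + (136/1024)·0.3955 + (356/1024)·0.7802 + (243/1024)·0.7059 = 0.668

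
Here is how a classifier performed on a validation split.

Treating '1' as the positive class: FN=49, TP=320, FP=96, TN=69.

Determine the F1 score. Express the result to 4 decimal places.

Precision = TP/(TP+FP) = 320/416 = 0.7692
Recall = TP/(TP+FN) = 320/369 = 0.8672
F1 = 2·TP/(2·TP+FP+FN) = 640/785 = 0.8153

0.8153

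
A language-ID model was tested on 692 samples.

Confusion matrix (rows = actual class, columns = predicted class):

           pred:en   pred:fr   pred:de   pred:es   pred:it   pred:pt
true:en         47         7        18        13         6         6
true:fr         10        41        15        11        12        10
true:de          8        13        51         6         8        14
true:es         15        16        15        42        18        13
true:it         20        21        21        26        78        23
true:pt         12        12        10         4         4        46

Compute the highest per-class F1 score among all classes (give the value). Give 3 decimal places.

0.495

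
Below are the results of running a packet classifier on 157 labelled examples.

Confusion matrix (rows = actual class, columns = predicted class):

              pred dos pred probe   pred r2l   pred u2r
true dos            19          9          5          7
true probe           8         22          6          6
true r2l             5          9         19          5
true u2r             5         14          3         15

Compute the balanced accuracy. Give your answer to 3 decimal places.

0.476

Balanced accuracy = mean of per-class recall.
  dos: recall = 19/40 = 0.4750
  probe: recall = 22/42 = 0.5238
  r2l: recall = 19/38 = 0.5000
  u2r: recall = 15/37 = 0.4054
Mean = (0.4750 + 0.5238 + 0.5000 + 0.4054) / 4 = 0.476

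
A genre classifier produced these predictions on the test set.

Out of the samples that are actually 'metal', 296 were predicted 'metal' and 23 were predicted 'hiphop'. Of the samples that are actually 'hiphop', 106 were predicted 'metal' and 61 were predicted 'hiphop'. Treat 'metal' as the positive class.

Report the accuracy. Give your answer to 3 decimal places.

0.735

Accuracy = (TP+TN)/N = (296+61)/486 = 0.735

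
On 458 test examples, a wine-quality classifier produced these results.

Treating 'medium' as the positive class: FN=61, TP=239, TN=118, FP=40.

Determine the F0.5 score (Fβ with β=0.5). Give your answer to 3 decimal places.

0.844

Fβ = (1+β²)·TP / ((1+β²)·TP + β²·FN + FP), with β²=1/4
= 1.25·239 / (1.25·239 + 0.25·61 + 40) = 0.844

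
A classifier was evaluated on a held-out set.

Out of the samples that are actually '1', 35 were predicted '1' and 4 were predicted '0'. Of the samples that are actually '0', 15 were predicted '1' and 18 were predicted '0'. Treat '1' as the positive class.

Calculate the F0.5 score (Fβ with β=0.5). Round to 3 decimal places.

0.732

Fβ = (1+β²)·TP / ((1+β²)·TP + β²·FN + FP), with β²=1/4
= 1.25·35 / (1.25·35 + 0.25·4 + 15) = 0.732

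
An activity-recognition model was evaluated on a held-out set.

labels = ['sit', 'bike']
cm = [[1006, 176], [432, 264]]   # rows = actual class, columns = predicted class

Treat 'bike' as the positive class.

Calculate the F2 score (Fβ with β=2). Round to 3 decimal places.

0.409

Fβ = (1+β²)·TP / ((1+β²)·TP + β²·FN + FP), with β²=4
= 5·264 / (5·264 + 4·432 + 176) = 0.409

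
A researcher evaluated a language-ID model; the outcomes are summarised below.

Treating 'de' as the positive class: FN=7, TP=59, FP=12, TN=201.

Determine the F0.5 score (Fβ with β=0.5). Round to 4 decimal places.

0.8429

Fβ = (1+β²)·TP / ((1+β²)·TP + β²·FN + FP), with β²=1/4
= 1.25·59 / (1.25·59 + 0.25·7 + 12) = 0.8429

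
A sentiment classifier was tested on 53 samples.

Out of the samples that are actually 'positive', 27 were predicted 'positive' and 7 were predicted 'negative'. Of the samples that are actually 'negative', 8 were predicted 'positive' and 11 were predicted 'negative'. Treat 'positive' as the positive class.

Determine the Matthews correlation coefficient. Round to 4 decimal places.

MCC = (TP·TN − FP·FN) / √((TP+FP)(TP+FN)(TN+FP)(TN+FN))
Numerator = 27·11 − 8·7 = 241
Denominator = √(35·34·19·18) = √406980 = 637.9498
MCC = 241 / 637.9498 = 0.3778

0.3778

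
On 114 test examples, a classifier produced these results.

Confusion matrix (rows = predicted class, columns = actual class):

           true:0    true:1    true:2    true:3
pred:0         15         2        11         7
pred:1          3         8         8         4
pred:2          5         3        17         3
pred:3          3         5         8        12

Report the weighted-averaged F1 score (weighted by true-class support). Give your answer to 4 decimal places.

0.4574

Per-class F1 score (2·TP/(2·TP+FP+FN)):
  0: TP=15, FP=2+11+7=20, FN=3+5+3=11 → 30/61 = 0.49180
  1: TP=8, FP=3+8+4=15, FN=2+3+5=10 → 16/41 = 0.39024
  2: TP=17, FP=5+3+3=11, FN=11+8+8=27 → 34/72 = 0.47222
  3: TP=12, FP=3+5+8=16, FN=7+4+3=14 → 24/54 = 0.44444
Weighted-F1 score = Σ (supportᵢ/N)·F1 scoreᵢ with N=114: (26/114)·0.49180 + (18/114)·0.39024 + (44/114)·0.47222 + (26/114)·0.44444 = 0.4574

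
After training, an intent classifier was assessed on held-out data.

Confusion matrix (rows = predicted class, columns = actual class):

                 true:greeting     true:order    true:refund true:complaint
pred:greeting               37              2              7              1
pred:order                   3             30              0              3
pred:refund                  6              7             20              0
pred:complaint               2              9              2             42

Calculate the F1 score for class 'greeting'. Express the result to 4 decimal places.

0.7789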